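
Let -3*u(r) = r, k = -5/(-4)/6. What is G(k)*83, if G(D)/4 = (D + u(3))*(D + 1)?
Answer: -45733/144 ≈ -317.59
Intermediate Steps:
k = 5/24 (k = -5*(-¼)*(⅙) = (5/4)*(⅙) = 5/24 ≈ 0.20833)
u(r) = -r/3
G(D) = 4*(1 + D)*(-1 + D) (G(D) = 4*((D - ⅓*3)*(D + 1)) = 4*((D - 1)*(1 + D)) = 4*((-1 + D)*(1 + D)) = 4*((1 + D)*(-1 + D)) = 4*(1 + D)*(-1 + D))
G(k)*83 = (-4 + 4*(5/24)²)*83 = (-4 + 4*(25/576))*83 = (-4 + 25/144)*83 = -551/144*83 = -45733/144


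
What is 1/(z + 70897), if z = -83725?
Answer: -1/12828 ≈ -7.7954e-5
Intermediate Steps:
1/(z + 70897) = 1/(-83725 + 70897) = 1/(-12828) = -1/12828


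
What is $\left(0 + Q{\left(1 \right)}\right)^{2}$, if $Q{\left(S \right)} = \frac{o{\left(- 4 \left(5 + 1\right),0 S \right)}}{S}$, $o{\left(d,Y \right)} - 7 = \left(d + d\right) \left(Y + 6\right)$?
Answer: $78961$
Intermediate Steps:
$o{\left(d,Y \right)} = 7 + 2 d \left(6 + Y\right)$ ($o{\left(d,Y \right)} = 7 + \left(d + d\right) \left(Y + 6\right) = 7 + 2 d \left(6 + Y\right)$)
$Q{\left(S \right)} = - \frac{281}{S}$ ($Q{\left(S \right)} = \frac{7 + 12 \left(- 4 \left(5 + 1\right)\right) + 2 \cdot 0 S \left(- 4 \left(5 + 1\right)\right)}{S} = \frac{7 + 12 \left(\left(-4\right) 6\right) + 2 \cdot 0 \left(\left(-4\right) 6\right)}{S} = \frac{7 + 12 \left(-24\right) + 2 \cdot 0 \left(-24\right)}{S} = \frac{7 - 288 + 0}{S} = - \frac{281}{S}$)
$\left(0 + Q{\left(1 \right)}\right)^{2} = \left(0 - \frac{281}{1}\right)^{2} = \left(0 - 281\right)^{2} = \left(-281\right)^{2} = 78961$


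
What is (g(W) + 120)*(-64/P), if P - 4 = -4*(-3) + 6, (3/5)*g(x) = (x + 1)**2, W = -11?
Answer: -27520/33 ≈ -833.94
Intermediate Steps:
g(x) = 5*(1 + x)**2/3 (g(x) = 5*(x + 1)**2/3 = 5*(1 + x)**2/3)
P = 22 (P = 4 + (-4*(-3) + 6) = 4 + (12 + 6) = 4 + 18 = 22)
(g(W) + 120)*(-64/P) = (5*(1 - 11)**2/3 + 120)*(-64/22) = ((5/3)*(-10)**2 + 120)*(-64*1/22) = ((5/3)*100 + 120)*(-32/11) = (500/3 + 120)*(-32/11) = (860/3)*(-32/11) = -27520/33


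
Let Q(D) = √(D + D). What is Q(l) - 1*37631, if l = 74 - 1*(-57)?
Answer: -37631 + √262 ≈ -37615.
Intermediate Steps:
l = 131 (l = 74 + 57 = 131)
Q(D) = √2*√D (Q(D) = √(2*D) = √2*√D)
Q(l) - 1*37631 = √2*√131 - 1*37631 = √262 - 37631 = -37631 + √262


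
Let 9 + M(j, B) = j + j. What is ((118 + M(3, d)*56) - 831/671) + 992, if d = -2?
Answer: 631251/671 ≈ 940.76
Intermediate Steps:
M(j, B) = -9 + 2*j (M(j, B) = -9 + (j + j) = -9 + 2*j)
((118 + M(3, d)*56) - 831/671) + 992 = ((118 + (-9 + 2*3)*56) - 831/671) + 992 = ((118 + (-9 + 6)*56) - 831*1/671) + 992 = ((118 - 3*56) - 831/671) + 992 = ((118 - 168) - 831/671) + 992 = (-50 - 831/671) + 992 = -34381/671 + 992 = 631251/671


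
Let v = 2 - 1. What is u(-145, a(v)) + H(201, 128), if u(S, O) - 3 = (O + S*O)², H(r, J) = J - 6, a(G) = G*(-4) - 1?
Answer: 518525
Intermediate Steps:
v = 1
a(G) = -1 - 4*G (a(G) = -4*G - 1 = -1 - 4*G)
H(r, J) = -6 + J
u(S, O) = 3 + (O + O*S)² (u(S, O) = 3 + (O + S*O)² = 3 + (O + O*S)²)
u(-145, a(v)) + H(201, 128) = (3 + (-1 - 4*1)²*(1 - 145)²) + (-6 + 128) = (3 + (-1 - 4)²*(-144)²) + 122 = (3 + (-5)²*20736) + 122 = (3 + 25*20736) + 122 = (3 + 518400) + 122 = 518403 + 122 = 518525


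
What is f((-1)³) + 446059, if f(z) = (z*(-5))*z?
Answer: 446054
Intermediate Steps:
f(z) = -5*z² (f(z) = (-5*z)*z = -5*z²)
f((-1)³) + 446059 = -5*((-1)³)² + 446059 = -5*(-1)² + 446059 = -5*1 + 446059 = -5 + 446059 = 446054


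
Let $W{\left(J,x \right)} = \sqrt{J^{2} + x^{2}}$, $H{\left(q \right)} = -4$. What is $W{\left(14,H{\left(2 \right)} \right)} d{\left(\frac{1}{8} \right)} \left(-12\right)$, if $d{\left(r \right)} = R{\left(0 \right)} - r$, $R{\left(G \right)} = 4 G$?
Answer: $3 \sqrt{53} \approx 21.84$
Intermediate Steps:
$d{\left(r \right)} = - r$ ($d{\left(r \right)} = 4 \cdot 0 - r = 0 - r = - r$)
$W{\left(14,H{\left(2 \right)} \right)} d{\left(\frac{1}{8} \right)} \left(-12\right) = \sqrt{14^{2} + \left(-4\right)^{2}} \left(- \frac{1}{8}\right) \left(-12\right) = \sqrt{196 + 16} \left(\left(-1\right) \frac{1}{8}\right) \left(-12\right) = \sqrt{212} \left(- \frac{1}{8}\right) \left(-12\right) = 2 \sqrt{53} \left(- \frac{1}{8}\right) \left(-12\right) = - \frac{\sqrt{53}}{4} \left(-12\right) = 3 \sqrt{53}$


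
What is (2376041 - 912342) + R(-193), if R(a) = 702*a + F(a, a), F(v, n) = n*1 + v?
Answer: 1327827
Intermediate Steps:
F(v, n) = n + v
R(a) = 704*a (R(a) = 702*a + (a + a) = 702*a + 2*a = 704*a)
(2376041 - 912342) + R(-193) = (2376041 - 912342) + 704*(-193) = 1463699 - 135872 = 1327827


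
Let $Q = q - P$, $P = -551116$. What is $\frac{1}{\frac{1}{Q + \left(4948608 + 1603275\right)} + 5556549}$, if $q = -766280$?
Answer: $\frac{6336719}{35210289622732} \approx 1.7997 \cdot 10^{-7}$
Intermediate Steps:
$Q = -215164$ ($Q = -766280 - -551116 = -766280 + 551116 = -215164$)
$\frac{1}{\frac{1}{Q + \left(4948608 + 1603275\right)} + 5556549} = \frac{1}{\frac{1}{-215164 + \left(4948608 + 1603275\right)} + 5556549} = \frac{1}{\frac{1}{-215164 + 6551883} + 5556549} = \frac{1}{\frac{1}{6336719} + 5556549} = \frac{1}{\frac{35210289622732}{6336719}} = \frac{6336719}{35210289622732}$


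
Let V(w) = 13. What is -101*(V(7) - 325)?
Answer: 31512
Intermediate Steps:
-101*(V(7) - 325) = -101*(13 - 325) = -101*(-312) = 31512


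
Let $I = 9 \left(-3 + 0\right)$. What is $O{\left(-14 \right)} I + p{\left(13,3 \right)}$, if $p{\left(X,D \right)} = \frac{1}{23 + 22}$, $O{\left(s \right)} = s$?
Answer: $\frac{17011}{45} \approx 378.02$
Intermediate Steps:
$p{\left(X,D \right)} = \frac{1}{45}$
$I = -27$ ($I = 9 \left(-3\right) = -27$)
$O{\left(-14 \right)} I + p{\left(13,3 \right)} = \left(-14\right) \left(-27\right) + \frac{1}{45} = 378 + \frac{1}{45} = \frac{17011}{45}$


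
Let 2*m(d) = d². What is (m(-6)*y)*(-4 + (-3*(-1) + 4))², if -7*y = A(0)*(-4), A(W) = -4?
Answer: -2592/7 ≈ -370.29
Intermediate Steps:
m(d) = d²/2
y = -16/7 (y = -(-4)*(-4)/7 = -⅐*16 = -16/7 ≈ -2.2857)
(m(-6)*y)*(-4 + (-3*(-1) + 4))² = (((½)*(-6)²)*(-16/7))*(-4 + (-3*(-1) + 4))² = (((½)*36)*(-16/7))*(-4 + (3 + 4))² = (18*(-16/7))*(-4 + 7)² = -288/7*3² = -288/7*9 = -2592/7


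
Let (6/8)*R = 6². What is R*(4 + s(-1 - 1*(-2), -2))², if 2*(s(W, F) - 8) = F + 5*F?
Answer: 1728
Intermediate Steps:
s(W, F) = 8 + 3*F (s(W, F) = 8 + (F + 5*F)/2 = 8 + (6*F)/2 = 8 + 3*F)
R = 48 (R = (4/3)*6² = (4/3)*36 = 48)
R*(4 + s(-1 - 1*(-2), -2))² = 48*(4 + (8 + 3*(-2)))² = 48*(4 + (8 - 6))² = 48*(4 + 2)² = 48*6² = 48*36 = 1728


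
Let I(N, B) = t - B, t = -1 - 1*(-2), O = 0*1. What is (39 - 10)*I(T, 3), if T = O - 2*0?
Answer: -58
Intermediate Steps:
O = 0
t = 1 (t = -1 + 2 = 1)
T = 0 (T = 0 - 2*0 = 0 + 0 = 0)
I(N, B) = 1 - B
(39 - 10)*I(T, 3) = (39 - 10)*(1 - 1*3) = 29*(1 - 3) = 29*(-2) = -58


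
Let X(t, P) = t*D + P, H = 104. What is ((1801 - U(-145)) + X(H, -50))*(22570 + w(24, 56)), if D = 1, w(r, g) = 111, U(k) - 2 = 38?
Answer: 41166015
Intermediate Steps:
U(k) = 40 (U(k) = 2 + 38 = 40)
X(t, P) = P + t (X(t, P) = t*1 + P = t + P = P + t)
((1801 - U(-145)) + X(H, -50))*(22570 + w(24, 56)) = ((1801 - 1*40) + (-50 + 104))*(22570 + 111) = ((1801 - 40) + 54)*22681 = (1761 + 54)*22681 = 1815*22681 = 41166015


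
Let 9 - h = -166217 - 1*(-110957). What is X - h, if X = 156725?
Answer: 101456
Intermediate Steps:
h = 55269 (h = 9 - (-166217 - 1*(-110957)) = 9 - (-166217 + 110957) = 9 - 1*(-55260) = 9 + 55260 = 55269)
X - h = 156725 - 1*55269 = 156725 - 55269 = 101456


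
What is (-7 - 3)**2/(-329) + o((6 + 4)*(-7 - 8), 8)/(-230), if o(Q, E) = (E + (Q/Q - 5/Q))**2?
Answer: -44862089/68103000 ≈ -0.65874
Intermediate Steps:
o(Q, E) = (1 + E - 5/Q)**2 (o(Q, E) = (E + (1 - 5/Q))**2 = (1 + E - 5/Q)**2)
(-7 - 3)**2/(-329) + o((6 + 4)*(-7 - 8), 8)/(-230) = (-7 - 3)**2/(-329) + ((-5 + (6 + 4)*(-7 - 8) + 8*((6 + 4)*(-7 - 8)))**2/((6 + 4)*(-7 - 8))**2)/(-230) = (-10)**2*(-1/329) + ((-5 + 10*(-15) + 8*(10*(-15)))**2/(10*(-15))**2)*(-1/230) = 100*(-1/329) + ((-5 - 150 + 8*(-150))**2/(-150)**2)*(-1/230) = -100/329 + ((-5 - 150 - 1200)**2/22500)*(-1/230) = -100/329 + ((1/22500)*(-1355)**2)*(-1/230) = -100/329 + ((1/22500)*1836025)*(-1/230) = -100/329 + (73441/900)*(-1/230) = -100/329 - 73441/207000 = -44862089/68103000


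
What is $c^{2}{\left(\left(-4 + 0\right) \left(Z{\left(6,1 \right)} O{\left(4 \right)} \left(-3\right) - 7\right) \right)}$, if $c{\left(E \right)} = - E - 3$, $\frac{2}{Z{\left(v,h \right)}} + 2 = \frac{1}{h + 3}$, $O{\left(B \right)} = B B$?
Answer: $\frac{1739761}{49} \approx 35505.0$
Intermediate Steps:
$O{\left(B \right)} = B^{2}$
$Z{\left(v,h \right)} = \frac{2}{-2 + \frac{1}{3 + h}}$ ($Z{\left(v,h \right)} = \frac{2}{-2 + \frac{1}{h + 3}} = \frac{2}{-2 + \frac{1}{3 + h}}$)
$c{\left(E \right)} = -3 - E$
$c^{2}{\left(\left(-4 + 0\right) \left(Z{\left(6,1 \right)} O{\left(4 \right)} \left(-3\right) - 7\right) \right)} = \left(-3 - \left(-4 + 0\right) \left(\frac{2 \left(-3 - 1\right)}{5 + 2 \cdot 1} \cdot 4^{2} \left(-3\right) - 7\right)\right)^{2} = \left(-3 - - 4 \left(\frac{2 \left(-3 - 1\right)}{5 + 2} \cdot 16 \left(-3\right) - 7\right)\right)^{2} = \left(-3 - - 4 \left(2 \cdot \frac{1}{7} \left(-4\right) 16 \left(-3\right) - 7\right)\right)^{2} = \left(-3 - - 4 \left(\left(- \frac{8}{7}\right) 16 \left(-3\right) - 7\right)\right)^{2} = \left(-3 - - 4 \left(\left(- \frac{128}{7}\right) \left(-3\right) - 7\right)\right)^{2} = \left(-3 - - 4 \left(\frac{384}{7} - 7\right)\right)^{2} = \left(-3 - \left(-4\right) \frac{335}{7}\right)^{2} = \left(-3 - - \frac{1340}{7}\right)^{2} = \left(-3 + \frac{1340}{7}\right)^{2} = \left(\frac{1319}{7}\right)^{2} = \frac{1739761}{49}$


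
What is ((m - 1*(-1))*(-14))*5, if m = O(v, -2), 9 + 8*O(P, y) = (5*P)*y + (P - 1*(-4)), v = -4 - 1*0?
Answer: -1365/4 ≈ -341.25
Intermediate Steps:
v = -4 (v = -4 + 0 = -4)
O(P, y) = -5/8 + P/8 + 5*P*y/8 (O(P, y) = -9/8 + ((5*P)*y + (P - 1*(-4)))/8 = -9/8 + (5*P*y + (P + 4))/8 = -9/8 + (5*P*y + (4 + P))/8 = -9/8 + (4 + P + 5*P*y)/8 = -9/8 + (½ + P/8 + 5*P*y/8) = -5/8 + P/8 + 5*P*y/8)
m = 31/8 (m = -5/8 + (⅛)*(-4) + (5/8)*(-4)*(-2) = -5/8 - ½ + 5 = 31/8 ≈ 3.8750)
((m - 1*(-1))*(-14))*5 = ((31/8 - 1*(-1))*(-14))*5 = ((31/8 + 1)*(-14))*5 = ((39/8)*(-14))*5 = -273/4*5 = -1365/4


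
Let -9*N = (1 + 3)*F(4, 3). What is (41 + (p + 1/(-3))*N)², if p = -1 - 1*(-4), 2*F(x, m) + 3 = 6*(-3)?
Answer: 231361/81 ≈ 2856.3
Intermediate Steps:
F(x, m) = -21/2 (F(x, m) = -3/2 + (6*(-3))/2 = -3/2 + (½)*(-18) = -3/2 - 9 = -21/2)
p = 3 (p = -1 + 4 = 3)
N = 14/3 (N = -(1 + 3)*(-21)/(9*2) = -4*(-21)/(9*2) = -⅑*(-42) = 14/3 ≈ 4.6667)
(41 + (p + 1/(-3))*N)² = (41 + (3 + 1/(-3))*(14/3))² = (41 + (3 + 1*(-⅓))*(14/3))² = (41 + (3 - ⅓)*(14/3))² = (41 + (8/3)*(14/3))² = (41 + 112/9)² = (481/9)² = 231361/81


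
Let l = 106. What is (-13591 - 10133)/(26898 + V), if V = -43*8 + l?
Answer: -5931/6665 ≈ -0.88987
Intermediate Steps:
V = -238 (V = -43*8 + 106 = -344 + 106 = -238)
(-13591 - 10133)/(26898 + V) = (-13591 - 10133)/(26898 - 238) = -23724/26660 = -23724*1/26660 = -5931/6665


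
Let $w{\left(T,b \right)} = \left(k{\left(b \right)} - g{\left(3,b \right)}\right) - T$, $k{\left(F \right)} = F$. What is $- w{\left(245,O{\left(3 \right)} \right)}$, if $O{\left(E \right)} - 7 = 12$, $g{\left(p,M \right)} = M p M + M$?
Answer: $1328$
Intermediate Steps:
$g{\left(p,M \right)} = M + p M^{2}$ ($g{\left(p,M \right)} = p M^{2} + M = M + p M^{2}$)
$O{\left(E \right)} = 19$ ($O{\left(E \right)} = 7 + 12 = 19$)
$w{\left(T,b \right)} = b - T - b \left(1 + 3 b\right)$ ($w{\left(T,b \right)} = \left(b - b \left(1 + b 3\right)\right) - T = \left(b - b \left(1 + 3 b\right)\right) - T = b - T - b \left(1 + 3 b\right)$)
$- w{\left(245,O{\left(3 \right)} \right)} = - (\left(-1\right) 245 - 3 \cdot 19^{2}) = - (-245 - 1083) = \left(-1\right) \left(-1328\right) = 1328$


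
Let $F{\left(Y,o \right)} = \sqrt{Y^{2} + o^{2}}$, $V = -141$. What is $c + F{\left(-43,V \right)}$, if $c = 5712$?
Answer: $5712 + \sqrt{21730} \approx 5859.4$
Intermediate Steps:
$c + F{\left(-43,V \right)} = 5712 + \sqrt{\left(-43\right)^{2} + \left(-141\right)^{2}} = 5712 + \sqrt{1849 + 19881} = 5712 + \sqrt{21730}$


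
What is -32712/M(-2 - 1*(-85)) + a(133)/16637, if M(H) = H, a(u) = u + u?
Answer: -544207466/1380871 ≈ -394.10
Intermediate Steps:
a(u) = 2*u
-32712/M(-2 - 1*(-85)) + a(133)/16637 = -32712/(-2 - 1*(-85)) + (2*133)/16637 = -32712/(-2 + 85) + 266*(1/16637) = -32712/83 + 266/16637 = -544207466/1380871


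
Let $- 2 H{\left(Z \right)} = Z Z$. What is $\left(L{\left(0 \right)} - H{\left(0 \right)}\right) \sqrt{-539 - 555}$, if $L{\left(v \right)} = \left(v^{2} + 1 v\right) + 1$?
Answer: $i \sqrt{1094} \approx 33.076 i$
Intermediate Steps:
$H{\left(Z \right)} = - \frac{Z^{2}}{2}$ ($H{\left(Z \right)} = - \frac{Z Z}{2} = - \frac{Z^{2}}{2}$)
$L{\left(v \right)} = 1 + v + v^{2}$ ($L{\left(v \right)} = \left(v^{2} + v\right) + 1 = \left(v + v^{2}\right) + 1 = 1 + v + v^{2}$)
$\left(L{\left(0 \right)} - H{\left(0 \right)}\right) \sqrt{-539 - 555} = \left(\left(1 + 0 + 0^{2}\right) - - \frac{0^{2}}{2}\right) \sqrt{-539 - 555} = \left(\left(1 + 0 + 0\right) - \left(- \frac{1}{2}\right) 0\right) \sqrt{-1094} = \left(1 - 0\right) i \sqrt{1094} = \left(1 + 0\right) i \sqrt{1094} = 1 i \sqrt{1094} = i \sqrt{1094}$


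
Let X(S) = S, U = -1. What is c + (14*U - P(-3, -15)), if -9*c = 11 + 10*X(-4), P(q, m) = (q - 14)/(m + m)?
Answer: -1021/90 ≈ -11.344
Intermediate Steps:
P(q, m) = (-14 + q)/(2*m) (P(q, m) = (-14 + q)/((2*m)) = (-14 + q)*(1/(2*m)) = (-14 + q)/(2*m))
c = 29/9 (c = -(11 + 10*(-4))/9 = -(11 - 40)/9 = -1/9*(-29) = 29/9 ≈ 3.2222)
c + (14*U - P(-3, -15)) = 29/9 + (14*(-1) - (-14 - 3)/(2*(-15))) = 29/9 + (-14 - (-1)*(-17)/(2*15)) = 29/9 + (-14 - 1*17/30) = 29/9 + (-14 - 17/30) = 29/9 - 437/30 = -1021/90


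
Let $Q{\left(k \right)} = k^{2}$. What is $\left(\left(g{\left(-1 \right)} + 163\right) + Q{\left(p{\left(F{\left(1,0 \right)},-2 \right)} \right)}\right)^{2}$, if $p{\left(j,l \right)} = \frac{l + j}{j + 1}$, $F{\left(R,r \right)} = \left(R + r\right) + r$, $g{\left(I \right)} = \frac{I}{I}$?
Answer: $\frac{431649}{16} \approx 26978.0$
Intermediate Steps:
$g{\left(I \right)} = 1$
$F{\left(R,r \right)} = R + 2 r$
$p{\left(j,l \right)} = \frac{j + l}{1 + j}$
$\left(\left(g{\left(-1 \right)} + 163\right) + Q{\left(p{\left(F{\left(1,0 \right)},-2 \right)} \right)}\right)^{2} = \left(\left(1 + 163\right) + \left(\frac{\left(1 + 2 \cdot 0\right) - 2}{1 + \left(1 + 2 \cdot 0\right)}\right)^{2}\right)^{2} = \left(164 + \left(\frac{\left(1 + 0\right) - 2}{1 + \left(1 + 0\right)}\right)^{2}\right)^{2} = \left(164 + \left(\frac{1 - 2}{1 + 1}\right)^{2}\right)^{2} = \left(164 + \left(\frac{1}{2} \left(-1\right)\right)^{2}\right)^{2} = \left(164 + \left(- \frac{1}{2}\right)^{2}\right)^{2} = \left(164 + \frac{1}{4}\right)^{2} = \left(\frac{657}{4}\right)^{2} = \frac{431649}{16}$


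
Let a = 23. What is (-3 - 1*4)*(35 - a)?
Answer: -84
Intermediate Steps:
(-3 - 1*4)*(35 - a) = (-3 - 1*4)*(35 - 1*23) = (-3 - 4)*(35 - 23) = -7*12 = -84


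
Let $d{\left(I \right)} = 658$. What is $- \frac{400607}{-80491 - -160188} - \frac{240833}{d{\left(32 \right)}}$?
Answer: $- \frac{19457267007}{52440626} \approx -371.03$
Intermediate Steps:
$- \frac{400607}{-80491 - -160188} - \frac{240833}{d{\left(32 \right)}} = - \frac{400607}{-80491 - -160188} - \frac{240833}{658} = - \frac{400607}{-80491 + 160188} - \frac{240833}{658} = - \frac{400607}{79697} - \frac{240833}{658} = - \frac{19457267007}{52440626}$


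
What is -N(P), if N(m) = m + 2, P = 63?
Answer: -65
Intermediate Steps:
N(m) = 2 + m
-N(P) = -(2 + 63) = -1*65 = -65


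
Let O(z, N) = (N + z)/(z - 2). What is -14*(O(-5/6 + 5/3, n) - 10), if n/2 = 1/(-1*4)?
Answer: 144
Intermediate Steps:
n = -½ (n = 2/((-1*4)) = 2/(-4) = 2*(-¼) = -½ ≈ -0.50000)
O(z, N) = (N + z)/(-2 + z)
-14*(O(-5/6 + 5/3, n) - 10) = -14*((-½ + (-5/6 + 5/3))/(-2 + (-5/6 + 5/3)) - 10) = -14*((-½ + (-5*⅙ + 5*(⅓)))/(-2 + (-5*⅙ + 5*(⅓))) - 10) = -14*((-½ + (-⅚ + 5/3))/(-2 + (-⅚ + 5/3)) - 10) = -14*((-½ + ⅚)/(-2 + ⅚) - 10) = -14*((⅓)/(-7/6) - 10) = -14*(-6/7*⅓ - 10) = -14*(-2/7 - 10) = -14*(-72/7) = 144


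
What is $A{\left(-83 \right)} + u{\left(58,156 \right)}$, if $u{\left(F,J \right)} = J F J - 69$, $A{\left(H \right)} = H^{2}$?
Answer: $1418308$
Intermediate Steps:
$u{\left(F,J \right)} = -69 + F J^{2}$ ($u{\left(F,J \right)} = F J J - 69 = F J^{2} - 69 = -69 + F J^{2}$)
$A{\left(-83 \right)} + u{\left(58,156 \right)} = \left(-83\right)^{2} - \left(69 - 58 \cdot 156^{2}\right) = 6889 + \left(-69 + 58 \cdot 24336\right) = 6889 + \left(-69 + 1411488\right) = 6889 + 1411419 = 1418308$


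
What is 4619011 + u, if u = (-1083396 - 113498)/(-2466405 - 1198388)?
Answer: 16927720376617/3664793 ≈ 4.6190e+6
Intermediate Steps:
u = 1196894/3664793 (u = -1196894/(-3664793) = -1196894*(-1/3664793) = 1196894/3664793 ≈ 0.32659)
4619011 + u = 4619011 + 1196894/3664793 = 16927720376617/3664793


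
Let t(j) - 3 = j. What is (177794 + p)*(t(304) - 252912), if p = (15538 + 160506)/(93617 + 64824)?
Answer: -374520617957410/8339 ≈ -4.4912e+10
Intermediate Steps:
p = 176044/158441 ≈ 1.1111
t(j) = 3 + j
(177794 + p)*(t(304) - 252912) = (177794 + 176044/158441)*((3 + 304) - 252912) = 28170035198*(307 - 252912)/158441 = (28170035198/158441)*(-252605) = -374520617957410/8339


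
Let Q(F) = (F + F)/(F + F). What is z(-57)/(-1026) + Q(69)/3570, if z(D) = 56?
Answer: -33149/610470 ≈ -0.054301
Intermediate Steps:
Q(F) = 1 (Q(F) = (2*F)/((2*F)) = (2*F)*(1/(2*F)) = 1)
z(-57)/(-1026) + Q(69)/3570 = 56/(-1026) + 1/3570 = 56*(-1/1026) + 1*(1/3570) = -28/513 + 1/3570 = -33149/610470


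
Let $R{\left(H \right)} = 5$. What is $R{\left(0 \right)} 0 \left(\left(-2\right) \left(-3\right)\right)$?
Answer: $0$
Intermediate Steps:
$R{\left(0 \right)} 0 \left(\left(-2\right) \left(-3\right)\right) = 5 \cdot 0 \left(\left(-2\right) \left(-3\right)\right) = 0 \cdot 6 = 0$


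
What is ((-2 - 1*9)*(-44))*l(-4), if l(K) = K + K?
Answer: -3872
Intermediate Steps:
l(K) = 2*K
((-2 - 1*9)*(-44))*l(-4) = ((-2 - 1*9)*(-44))*(2*(-4)) = ((-2 - 9)*(-44))*(-8) = -11*(-44)*(-8) = 484*(-8) = -3872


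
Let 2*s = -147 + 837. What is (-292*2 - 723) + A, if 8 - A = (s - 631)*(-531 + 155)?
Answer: -108835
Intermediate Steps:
s = 345 (s = (-147 + 837)/2 = (½)*690 = 345)
A = -107528 (A = 8 - (345 - 631)*(-531 + 155) = 8 - (-286)*(-376) = 8 - 1*107536 = 8 - 107536 = -107528)
(-292*2 - 723) + A = (-292*2 - 723) - 107528 = (-584 - 723) - 107528 = -1307 - 107528 = -108835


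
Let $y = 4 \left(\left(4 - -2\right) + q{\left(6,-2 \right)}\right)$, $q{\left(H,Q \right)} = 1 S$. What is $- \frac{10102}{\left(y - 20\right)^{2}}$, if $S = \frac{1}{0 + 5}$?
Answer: $- \frac{126275}{288} \approx -438.46$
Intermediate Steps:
$S = \frac{1}{5} \approx 0.2$
$q{\left(H,Q \right)} = \frac{1}{5}$ ($q{\left(H,Q \right)} = 1 \cdot \frac{1}{5} = \frac{1}{5}$)
$y = \frac{124}{5}$ ($y = 4 \left(\left(4 - -2\right) + \frac{1}{5}\right) = 4 \left(\left(4 + 2\right) + \frac{1}{5}\right) = 4 \left(6 + \frac{1}{5}\right) = 4 \cdot \frac{31}{5} = \frac{124}{5} \approx 24.8$)
$- \frac{10102}{\left(y - 20\right)^{2}} = - \frac{10102}{\left(\frac{124}{5} - 20\right)^{2}} = - \frac{10102}{\left(\frac{24}{5}\right)^{2}} = - \frac{10102}{\frac{576}{25}} = \left(-10102\right) \frac{25}{576} = - \frac{126275}{288}$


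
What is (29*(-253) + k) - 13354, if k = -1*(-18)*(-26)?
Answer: -21159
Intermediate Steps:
k = -468 (k = 18*(-26) = -468)
(29*(-253) + k) - 13354 = (29*(-253) - 468) - 13354 = (-7337 - 468) - 13354 = -7805 - 13354 = -21159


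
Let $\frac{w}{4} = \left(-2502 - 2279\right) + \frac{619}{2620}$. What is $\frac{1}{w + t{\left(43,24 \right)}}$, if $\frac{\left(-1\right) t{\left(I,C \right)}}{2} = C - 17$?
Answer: $- \frac{655}{12534771} \approx -5.2255 \cdot 10^{-5}$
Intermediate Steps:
$t{\left(I,C \right)} = 34 - 2 C$ ($t{\left(I,C \right)} = - 2 \left(C - 17\right) = - 2 \left(-17 + C\right) = 34 - 2 C$)
$w = - \frac{12525601}{655}$ ($w = 4 \left(\left(-2502 - 2279\right) + \frac{619}{2620}\right) = 4 \left(-4781 + 619 \cdot \frac{1}{2620}\right) = 4 \left(-4781 + \frac{619}{2620}\right) = 4 \left(- \frac{12525601}{2620}\right) = - \frac{12525601}{655} \approx -19123.0$)
$\frac{1}{w + t{\left(43,24 \right)}} = \frac{1}{- \frac{12525601}{655} + \left(34 - 48\right)} = \frac{1}{- \frac{12525601}{655} - 14} = \frac{1}{- \frac{12534771}{655}} = - \frac{655}{12534771}$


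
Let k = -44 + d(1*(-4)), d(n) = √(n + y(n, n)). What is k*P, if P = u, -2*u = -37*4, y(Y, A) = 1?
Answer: -3256 + 74*I*√3 ≈ -3256.0 + 128.17*I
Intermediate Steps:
u = 74 (u = -(-37)*4/2 = -½*(-148) = 74)
P = 74
d(n) = √(1 + n) (d(n) = √(n + 1) = √(1 + n))
k = -44 + I*√3 (k = -44 + √(1 + 1*(-4)) = -44 + √(1 - 4) = -44 + √(-3) = -44 + I*√3 ≈ -44.0 + 1.732*I)
k*P = (-44 + I*√3)*74 = -3256 + 74*I*√3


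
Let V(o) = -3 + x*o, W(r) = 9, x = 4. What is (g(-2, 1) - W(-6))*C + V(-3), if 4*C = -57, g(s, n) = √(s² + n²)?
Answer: 453/4 - 57*√5/4 ≈ 81.386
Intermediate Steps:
g(s, n) = √(n² + s²)
C = -57/4 (C = (¼)*(-57) = -57/4 ≈ -14.250)
V(o) = -3 + 4*o
(g(-2, 1) - W(-6))*C + V(-3) = (√(1² + (-2)²) - 1*9)*(-57/4) + (-3 + 4*(-3)) = (√(1 + 4) - 9)*(-57/4) + (-3 - 12) = (√5 - 9)*(-57/4) - 15 = (-9 + √5)*(-57/4) - 15 = (513/4 - 57*√5/4) - 15 = 453/4 - 57*√5/4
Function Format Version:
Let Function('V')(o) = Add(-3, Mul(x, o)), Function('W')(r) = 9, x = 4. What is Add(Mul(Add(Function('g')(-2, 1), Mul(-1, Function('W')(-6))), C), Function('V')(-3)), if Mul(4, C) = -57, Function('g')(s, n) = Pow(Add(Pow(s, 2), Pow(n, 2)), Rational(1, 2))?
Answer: Add(Rational(453, 4), Mul(Rational(-57, 4), Pow(5, Rational(1, 2)))) ≈ 81.386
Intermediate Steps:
Function('g')(s, n) = Pow(Add(Pow(n, 2), Pow(s, 2)), Rational(1, 2))
C = Rational(-57, 4) (C = Mul(Rational(1, 4), -57) = Rational(-57, 4) ≈ -14.250)
Function('V')(o) = Add(-3, Mul(4, o))
Add(Mul(Add(Function('g')(-2, 1), Mul(-1, Function('W')(-6))), C), Function('V')(-3)) = Add(Mul(Add(Pow(Add(Pow(1, 2), Pow(-2, 2)), Rational(1, 2)), Mul(-1, 9)), Rational(-57, 4)), Add(-3, Mul(4, -3))) = Add(Mul(Add(Pow(Add(1, 4), Rational(1, 2)), -9), Rational(-57, 4)), Add(-3, -12)) = Add(Mul(Add(Pow(5, Rational(1, 2)), -9), Rational(-57, 4)), -15) = Add(Mul(Add(-9, Pow(5, Rational(1, 2))), Rational(-57, 4)), -15) = Add(Add(Rational(513, 4), Mul(Rational(-57, 4), Pow(5, Rational(1, 2)))), -15) = Add(Rational(453, 4), Mul(Rational(-57, 4), Pow(5, Rational(1, 2))))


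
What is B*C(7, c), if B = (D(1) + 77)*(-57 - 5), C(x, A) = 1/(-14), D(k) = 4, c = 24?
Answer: 2511/7 ≈ 358.71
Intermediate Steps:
C(x, A) = -1/14
B = -5022 (B = (4 + 77)*(-57 - 5) = 81*(-62) = -5022)
B*C(7, c) = -5022*(-1/14) = 2511/7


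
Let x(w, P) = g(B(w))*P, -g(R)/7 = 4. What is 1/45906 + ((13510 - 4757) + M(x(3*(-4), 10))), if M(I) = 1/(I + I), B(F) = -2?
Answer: 16072605481/1836240 ≈ 8753.0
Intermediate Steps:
g(R) = -28 (g(R) = -7*4 = -28)
x(w, P) = -28*P
M(I) = 1/(2*I)
1/45906 + ((13510 - 4757) + M(x(3*(-4), 10))) = 1/45906 + ((13510 - 4757) + 1/(2*((-28*10)))) = 1/45906 + (8753 + (½)/(-280)) = 1/45906 + (8753 + (½)*(-1/280)) = 1/45906 + (8753 - 1/560) = 1/45906 + 4901679/560 = 16072605481/1836240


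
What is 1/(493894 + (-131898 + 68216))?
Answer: 1/430212 ≈ 2.3244e-6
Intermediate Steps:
1/(493894 + (-131898 + 68216)) = 1/(493894 - 63682) = 1/430212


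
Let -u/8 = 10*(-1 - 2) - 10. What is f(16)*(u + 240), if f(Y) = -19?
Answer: -10640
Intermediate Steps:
u = 320 (u = -8*(10*(-1 - 2) - 10) = -8*(10*(-3) - 10) = -8*(-30 - 10) = -8*(-40) = 320)
f(16)*(u + 240) = -19*(320 + 240) = -19*560 = -10640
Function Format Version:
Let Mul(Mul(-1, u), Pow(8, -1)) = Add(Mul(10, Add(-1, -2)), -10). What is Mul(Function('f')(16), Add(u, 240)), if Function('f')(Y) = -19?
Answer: -10640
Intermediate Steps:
u = 320 (u = Mul(-8, Add(Mul(10, Add(-1, -2)), -10)) = Mul(-8, Add(Mul(10, -3), -10)) = Mul(-8, Add(-30, -10)) = Mul(-8, -40) = 320)
Mul(Function('f')(16), Add(u, 240)) = Mul(-19, Add(320, 240)) = Mul(-19, 560) = -10640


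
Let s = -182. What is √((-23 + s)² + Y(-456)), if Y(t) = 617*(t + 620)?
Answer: √143213 ≈ 378.44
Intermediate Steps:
Y(t) = 382540 + 617*t (Y(t) = 617*(620 + t) = 382540 + 617*t)
√((-23 + s)² + Y(-456)) = √((-23 - 182)² + (382540 + 617*(-456))) = √((-205)² + (382540 - 281352)) = √(42025 + 101188) = √143213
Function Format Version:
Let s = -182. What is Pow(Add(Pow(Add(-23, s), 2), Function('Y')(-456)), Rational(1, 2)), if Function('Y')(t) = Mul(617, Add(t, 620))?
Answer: Pow(143213, Rational(1, 2)) ≈ 378.44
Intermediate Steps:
Function('Y')(t) = Add(382540, Mul(617, t)) (Function('Y')(t) = Mul(617, Add(620, t)) = Add(382540, Mul(617, t)))
Pow(Add(Pow(Add(-23, s), 2), Function('Y')(-456)), Rational(1, 2)) = Pow(Add(Pow(Add(-23, -182), 2), Add(382540, Mul(617, -456))), Rational(1, 2)) = Pow(Add(Pow(-205, 2), Add(382540, -281352)), Rational(1, 2)) = Pow(Add(42025, 101188), Rational(1, 2)) = Pow(143213, Rational(1, 2))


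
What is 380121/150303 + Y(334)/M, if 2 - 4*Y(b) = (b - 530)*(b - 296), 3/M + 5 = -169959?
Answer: -15859869472829/150303 ≈ -1.0552e+8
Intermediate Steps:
M = -3/169964 (M = 3/(-5 - 169959) = 3/(-169964) = 3*(-1/169964) = -3/169964 ≈ -1.7651e-5)
Y(b) = ½ - (-530 + b)*(-296 + b)/4 (Y(b) = ½ - (b - 530)*(b - 296)/4 = ½ - (-530 + b)*(-296 + b)/4)
380121/150303 + Y(334)/M = 380121/150303 + (-78439/2 - ¼*334² + (413/2)*334)/(-3/169964) = 380121*(1/150303) + (-78439/2 - ¼*111556 + 68971)*(-169964/3) = 126707/50101 + (-78439/2 - 27889 + 68971)*(-169964/3) = 126707/50101 + (3725/2)*(-169964/3) = 126707/50101 - 316557950/3 = -15859869472829/150303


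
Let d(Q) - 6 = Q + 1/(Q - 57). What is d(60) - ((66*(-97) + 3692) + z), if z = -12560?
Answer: 46009/3 ≈ 15336.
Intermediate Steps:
d(Q) = 6 + Q + 1/(-57 + Q) (d(Q) = 6 + (Q + 1/(Q - 57)) = 6 + (Q + 1/(-57 + Q)) = 6 + Q + 1/(-57 + Q))
d(60) - ((66*(-97) + 3692) + z) = (-341 + 60² - 51*60)/(-57 + 60) - ((66*(-97) + 3692) - 12560) = (-341 + 3600 - 3060)/3 - ((-6402 + 3692) - 12560) = (⅓)*199 - (-2710 - 12560) = 199/3 - 1*(-15270) = 199/3 + 15270 = 46009/3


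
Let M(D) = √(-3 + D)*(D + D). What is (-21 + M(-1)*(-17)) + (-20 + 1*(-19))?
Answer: -60 + 68*I ≈ -60.0 + 68.0*I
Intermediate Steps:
M(D) = 2*D*√(-3 + D) (M(D) = √(-3 + D)*(2*D) = 2*D*√(-3 + D))
(-21 + M(-1)*(-17)) + (-20 + 1*(-19)) = (-21 + (2*(-1)*√(-3 - 1))*(-17)) + (-20 + 1*(-19)) = (-21 + (2*(-1)*√(-4))*(-17)) + (-20 - 19) = (-21 + (2*(-1)*(2*I))*(-17)) - 39 = (-21 - 4*I*(-17)) - 39 = (-21 + 68*I) - 39 = -60 + 68*I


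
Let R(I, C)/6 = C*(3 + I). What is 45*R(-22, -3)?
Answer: 15390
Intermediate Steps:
R(I, C) = 6*C*(3 + I) (R(I, C) = 6*(C*(3 + I)) = 6*C*(3 + I))
45*R(-22, -3) = 45*(6*(-3)*(3 - 22)) = 45*(6*(-3)*(-19)) = 45*342 = 15390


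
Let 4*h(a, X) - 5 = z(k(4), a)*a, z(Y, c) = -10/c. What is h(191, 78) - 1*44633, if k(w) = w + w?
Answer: -178537/4 ≈ -44634.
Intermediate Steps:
k(w) = 2*w
h(a, X) = -5/4 (h(a, X) = 5/4 + ((-10/a)*a)/4 = 5/4 + (¼)*(-10) = 5/4 - 5/2 = -5/4)
h(191, 78) - 1*44633 = -5/4 - 1*44633 = -5/4 - 44633 = -178537/4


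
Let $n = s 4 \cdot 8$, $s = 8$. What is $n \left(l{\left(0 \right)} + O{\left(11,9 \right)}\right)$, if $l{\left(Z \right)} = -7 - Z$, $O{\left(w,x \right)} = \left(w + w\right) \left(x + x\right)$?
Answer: $99584$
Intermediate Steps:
$O{\left(w,x \right)} = 4 w x$ ($O{\left(w,x \right)} = 2 w 2 x = 4 w x$)
$n = 256$ ($n = 8 \cdot 4 \cdot 8 = 32 \cdot 8 = 256$)
$n \left(l{\left(0 \right)} + O{\left(11,9 \right)}\right) = 256 \left(\left(-7 - 0\right) + 4 \cdot 11 \cdot 9\right) = 256 \left(\left(-7 + 0\right) + 396\right) = 256 \left(-7 + 396\right) = 256 \cdot 389 = 99584$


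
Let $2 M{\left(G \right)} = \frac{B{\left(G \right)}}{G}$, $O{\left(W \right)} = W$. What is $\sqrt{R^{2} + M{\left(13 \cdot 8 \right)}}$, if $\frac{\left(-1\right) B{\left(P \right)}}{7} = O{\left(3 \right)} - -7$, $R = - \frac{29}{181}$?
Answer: $\frac{i \sqrt{27538446}}{9412} \approx 0.55756 i$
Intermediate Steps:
$R = - \frac{29}{181}$ ($R = \left(-29\right) \frac{1}{181} = - \frac{29}{181} \approx -0.16022$)
$B{\left(P \right)} = -70$ ($B{\left(P \right)} = - 7 \left(3 - -7\right) = - 7 \left(3 + 7\right) = \left(-7\right) 10 = -70$)
$M{\left(G \right)} = - \frac{35}{G}$ ($M{\left(G \right)} = \frac{\left(-70\right) \frac{1}{G}}{2} = - \frac{35}{G}$)
$\sqrt{R^{2} + M{\left(13 \cdot 8 \right)}} = \sqrt{\left(- \frac{29}{181}\right)^{2} - \frac{35}{13 \cdot 8}} = \sqrt{\frac{841}{32761} - \frac{35}{104}} = \sqrt{- \frac{1059171}{3407144}} = \frac{i \sqrt{27538446}}{9412}$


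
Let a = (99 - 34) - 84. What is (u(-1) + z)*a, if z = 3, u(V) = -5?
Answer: 38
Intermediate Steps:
a = -19 (a = 65 - 84 = -19)
(u(-1) + z)*a = (-5 + 3)*(-19) = -2*(-19) = 38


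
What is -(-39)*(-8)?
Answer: -312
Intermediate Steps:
-(-39)*(-8) = -1*312 = -312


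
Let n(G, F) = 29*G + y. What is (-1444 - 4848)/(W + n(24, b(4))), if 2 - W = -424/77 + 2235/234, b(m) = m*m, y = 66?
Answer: -37789752/4564291 ≈ -8.2794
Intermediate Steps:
b(m) = m²
W = -12281/6006 (W = 2 - (-424/77 + 2235/234) = 2 - (-424*1/77 + 2235*(1/234)) = 2 - (-424/77 + 745/78) = 2 - 1*24293/6006 = 2 - 24293/6006 = -12281/6006 ≈ -2.0448)
n(G, F) = 66 + 29*G (n(G, F) = 29*G + 66 = 66 + 29*G)
(-1444 - 4848)/(W + n(24, b(4))) = (-1444 - 4848)/(-12281/6006 + (66 + 29*24)) = -6292/(-12281/6006 + (66 + 696)) = -6292/(-12281/6006 + 762) = -6292/4564291/6006 = -6292*6006/4564291 = -37789752/4564291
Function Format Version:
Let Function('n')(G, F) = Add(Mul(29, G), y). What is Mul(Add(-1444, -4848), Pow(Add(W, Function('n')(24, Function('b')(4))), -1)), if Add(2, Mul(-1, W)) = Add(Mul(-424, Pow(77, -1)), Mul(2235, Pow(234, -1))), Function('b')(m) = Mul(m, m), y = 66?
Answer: Rational(-37789752, 4564291) ≈ -8.2794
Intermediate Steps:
Function('b')(m) = Pow(m, 2)
W = Rational(-12281, 6006) (W = Add(2, Mul(-1, Add(Mul(-424, Pow(77, -1)), Mul(2235, Pow(234, -1))))) = Add(2, Mul(-1, Add(Mul(-424, Rational(1, 77)), Mul(2235, Rational(1, 234))))) = Add(2, Mul(-1, Add(Rational(-424, 77), Rational(745, 78)))) = Add(2, Mul(-1, Rational(24293, 6006))) = Add(2, Rational(-24293, 6006)) = Rational(-12281, 6006) ≈ -2.0448)
Function('n')(G, F) = Add(66, Mul(29, G)) (Function('n')(G, F) = Add(Mul(29, G), 66) = Add(66, Mul(29, G)))
Mul(Add(-1444, -4848), Pow(Add(W, Function('n')(24, Function('b')(4))), -1)) = Mul(Add(-1444, -4848), Pow(Add(Rational(-12281, 6006), Add(66, Mul(29, 24))), -1)) = Mul(-6292, Pow(Add(Rational(-12281, 6006), Add(66, 696)), -1)) = Mul(-6292, Pow(Add(Rational(-12281, 6006), 762), -1)) = Mul(-6292, Pow(Rational(4564291, 6006), -1)) = Mul(-6292, Rational(6006, 4564291)) = Rational(-37789752, 4564291)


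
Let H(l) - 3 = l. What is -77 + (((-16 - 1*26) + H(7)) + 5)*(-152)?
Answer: 4027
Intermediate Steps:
H(l) = 3 + l
-77 + (((-16 - 1*26) + H(7)) + 5)*(-152) = -77 + (((-16 - 1*26) + (3 + 7)) + 5)*(-152) = -77 + (((-16 - 26) + 10) + 5)*(-152) = -77 + ((-42 + 10) + 5)*(-152) = -77 + (-32 + 5)*(-152) = -77 - 27*(-152) = -77 + 4104 = 4027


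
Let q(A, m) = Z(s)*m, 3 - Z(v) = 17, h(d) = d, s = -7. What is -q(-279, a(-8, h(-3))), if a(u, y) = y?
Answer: -42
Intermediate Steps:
Z(v) = -14 (Z(v) = 3 - 1*17 = 3 - 17 = -14)
q(A, m) = -14*m
-q(-279, a(-8, h(-3))) = -(-14)*(-3) = -1*42 = -42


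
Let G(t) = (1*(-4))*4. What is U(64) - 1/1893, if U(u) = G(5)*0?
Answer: -1/1893 ≈ -0.00052826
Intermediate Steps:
G(t) = -16 (G(t) = -4*4 = -16)
U(u) = 0 (U(u) = -16*0 = 0)
U(64) - 1/1893 = 0 - 1/1893 = -1/1893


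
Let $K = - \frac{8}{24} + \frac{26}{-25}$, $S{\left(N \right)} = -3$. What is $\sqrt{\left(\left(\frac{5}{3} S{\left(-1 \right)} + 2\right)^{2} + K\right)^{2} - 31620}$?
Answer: $\frac{2 i \sqrt{44383829}}{75} \approx 177.66 i$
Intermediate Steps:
$K = - \frac{103}{75}$ ($K = \left(-8\right) \frac{1}{24} + 26 \left(- \frac{1}{25}\right) = - \frac{1}{3} - \frac{26}{25} = - \frac{103}{75} \approx -1.3733$)
$\sqrt{\left(\left(\frac{5}{3} S{\left(-1 \right)} + 2\right)^{2} + K\right)^{2} - 31620} = \sqrt{\left(\left(\frac{5}{3} \left(-3\right) + 2\right)^{2} - \frac{103}{75}\right)^{2} - 31620} = \sqrt{\left(\left(-5 + 2\right)^{2} - \frac{103}{75}\right)^{2} - 31620} = \sqrt{\left(\left(-3\right)^{2} - \frac{103}{75}\right)^{2} - 31620} = \sqrt{\left(9 - \frac{103}{75}\right)^{2} - 31620} = \sqrt{\left(\frac{572}{75}\right)^{2} - 31620} = \sqrt{\frac{327184}{5625} - 31620} = \sqrt{- \frac{177535316}{5625}} = \frac{2 i \sqrt{44383829}}{75}$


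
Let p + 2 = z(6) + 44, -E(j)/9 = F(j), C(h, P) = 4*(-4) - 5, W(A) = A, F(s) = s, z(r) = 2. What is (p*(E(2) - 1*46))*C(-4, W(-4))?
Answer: 59136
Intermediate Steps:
C(h, P) = -21 (C(h, P) = -16 - 5 = -21)
E(j) = -9*j
p = 44 (p = -2 + (2 + 44) = -2 + 46 = 44)
(p*(E(2) - 1*46))*C(-4, W(-4)) = (44*(-9*2 - 1*46))*(-21) = (44*(-18 - 46))*(-21) = (44*(-64))*(-21) = -2816*(-21) = 59136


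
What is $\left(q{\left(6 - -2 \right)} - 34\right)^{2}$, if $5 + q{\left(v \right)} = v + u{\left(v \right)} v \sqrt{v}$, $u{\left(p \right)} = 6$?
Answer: $19393 - 5952 \sqrt{2} \approx 10976.0$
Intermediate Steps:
$q{\left(v \right)} = -5 + v + 6 v^{\frac{3}{2}}$ ($q{\left(v \right)} = -5 + \left(v + 6 v \sqrt{v}\right) = -5 + \left(v + 6 v^{\frac{3}{2}}\right) = -5 + v + 6 v^{\frac{3}{2}}$)
$\left(q{\left(6 - -2 \right)} - 34\right)^{2} = \left(\left(-5 + \left(6 - -2\right) + 6 \left(6 - -2\right)^{\frac{3}{2}}\right) - 34\right)^{2} = \left(\left(-5 + \left(6 + 2\right) + 6 \left(6 + 2\right)^{\frac{3}{2}}\right) - 34\right)^{2} = \left(\left(-5 + 8 + 6 \cdot 8^{\frac{3}{2}}\right) - 34\right)^{2} = \left(\left(-5 + 8 + 6 \cdot 16 \sqrt{2}\right) - 34\right)^{2} = \left(\left(-5 + 8 + 96 \sqrt{2}\right) - 34\right)^{2} = \left(\left(3 + 96 \sqrt{2}\right) - 34\right)^{2} = \left(-31 + 96 \sqrt{2}\right)^{2}$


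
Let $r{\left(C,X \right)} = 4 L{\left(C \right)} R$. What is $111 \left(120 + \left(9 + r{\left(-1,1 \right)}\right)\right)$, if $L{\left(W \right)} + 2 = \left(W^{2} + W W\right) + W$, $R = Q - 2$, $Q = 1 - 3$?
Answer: $16095$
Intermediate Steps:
$Q = -2$
$R = -4$ ($R = -2 - 2 = -4$)
$L{\left(W \right)} = -2 + W + 2 W^{2}$ ($L{\left(W \right)} = -2 + \left(\left(W^{2} + W W\right) + W\right) = -2 + \left(\left(W^{2} + W^{2}\right) + W\right) = -2 + \left(2 W^{2} + W\right) = -2 + \left(W + 2 W^{2}\right) = -2 + W + 2 W^{2}$)
$r{\left(C,X \right)} = 32 - 32 C^{2} - 16 C$ ($r{\left(C,X \right)} = 4 \left(-2 + C + 2 C^{2}\right) \left(-4\right) = \left(-8 + 4 C + 8 C^{2}\right) \left(-4\right) = 32 - 32 C^{2} - 16 C$)
$111 \left(120 + \left(9 + r{\left(-1,1 \right)}\right)\right) = 111 \left(120 + \left(9 - \left(-48 + 32\right)\right)\right) = 111 \left(120 + \left(9 + \left(32 - 32 + 16\right)\right)\right) = 111 \left(120 + \left(9 + 16\right)\right) = 111 \left(120 + 25\right) = 111 \cdot 145 = 16095$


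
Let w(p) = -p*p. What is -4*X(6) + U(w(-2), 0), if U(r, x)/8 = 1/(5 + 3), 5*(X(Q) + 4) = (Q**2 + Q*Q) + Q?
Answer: -227/5 ≈ -45.400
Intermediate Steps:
X(Q) = -4 + Q/5 + 2*Q**2/5 (X(Q) = -4 + ((Q**2 + Q*Q) + Q)/5 = -4 + ((Q**2 + Q**2) + Q)/5 = -4 + (2*Q**2 + Q)/5 = -4 + (Q + 2*Q**2)/5 = -4 + (Q/5 + 2*Q**2/5) = -4 + Q/5 + 2*Q**2/5)
w(p) = -p**2
U(r, x) = 1 (U(r, x) = 8/(5 + 3) = 8/8 = 8*(1/8) = 1)
-4*X(6) + U(w(-2), 0) = -4*(-4 + (1/5)*6 + (2/5)*6**2) + 1 = -4*(-4 + 6/5 + (2/5)*36) + 1 = -4*(-4 + 6/5 + 72/5) + 1 = -232/5 + 1 = -227/5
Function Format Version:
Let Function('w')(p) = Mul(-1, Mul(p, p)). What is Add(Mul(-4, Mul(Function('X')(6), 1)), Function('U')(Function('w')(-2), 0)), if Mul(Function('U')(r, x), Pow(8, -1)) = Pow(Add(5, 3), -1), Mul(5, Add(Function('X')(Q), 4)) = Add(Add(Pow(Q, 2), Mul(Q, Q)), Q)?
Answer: Rational(-227, 5) ≈ -45.400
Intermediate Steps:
Function('X')(Q) = Add(-4, Mul(Rational(1, 5), Q), Mul(Rational(2, 5), Pow(Q, 2))) (Function('X')(Q) = Add(-4, Mul(Rational(1, 5), Add(Add(Pow(Q, 2), Mul(Q, Q)), Q))) = Add(-4, Mul(Rational(1, 5), Add(Add(Pow(Q, 2), Pow(Q, 2)), Q))) = Add(-4, Mul(Rational(1, 5), Add(Mul(2, Pow(Q, 2)), Q))) = Add(-4, Mul(Rational(1, 5), Add(Q, Mul(2, Pow(Q, 2))))) = Add(-4, Add(Mul(Rational(1, 5), Q), Mul(Rational(2, 5), Pow(Q, 2)))) = Add(-4, Mul(Rational(1, 5), Q), Mul(Rational(2, 5), Pow(Q, 2))))
Function('w')(p) = Mul(-1, Pow(p, 2))
Function('U')(r, x) = 1 (Function('U')(r, x) = Mul(8, Pow(Add(5, 3), -1)) = Mul(8, Pow(8, -1)) = Mul(8, Rational(1, 8)) = 1)
Add(Mul(-4, Mul(Function('X')(6), 1)), Function('U')(Function('w')(-2), 0)) = Add(Mul(-4, Mul(Add(-4, Mul(Rational(1, 5), 6), Mul(Rational(2, 5), Pow(6, 2))), 1)), 1) = Add(Mul(-4, Mul(Add(-4, Rational(6, 5), Mul(Rational(2, 5), 36)), 1)), 1) = Add(Mul(-4, Mul(Add(-4, Rational(6, 5), Rational(72, 5)), 1)), 1) = Add(Mul(-4, Mul(Rational(58, 5), 1)), 1) = Add(Mul(-4, Rational(58, 5)), 1) = Add(Rational(-232, 5), 1) = Rational(-227, 5)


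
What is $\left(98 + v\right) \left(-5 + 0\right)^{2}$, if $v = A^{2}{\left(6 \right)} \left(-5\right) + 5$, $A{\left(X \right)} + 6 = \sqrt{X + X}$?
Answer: $-3425 + 3000 \sqrt{3} \approx 1771.2$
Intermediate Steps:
$A{\left(X \right)} = -6 + \sqrt{2} \sqrt{X}$ ($A{\left(X \right)} = -6 + \sqrt{X + X} = -6 + \sqrt{2 X} = -6 + \sqrt{2} \sqrt{X}$)
$v = 5 - 5 \left(-6 + 2 \sqrt{3}\right)^{2}$ ($v = \left(-6 + \sqrt{2} \sqrt{6}\right)^{2} \left(-5\right) + 5 = \left(-6 + 2 \sqrt{3}\right)^{2} \left(-5\right) + 5 = - 5 \left(-6 + 2 \sqrt{3}\right)^{2} + 5 = 5 - 5 \left(-6 + 2 \sqrt{3}\right)^{2} \approx -27.154$)
$\left(98 + v\right) \left(-5 + 0\right)^{2} = \left(98 - \left(235 - 120 \sqrt{3}\right)\right) \left(-5 + 0\right)^{2} = \left(-137 + 120 \sqrt{3}\right) \left(-5\right)^{2} = \left(-137 + 120 \sqrt{3}\right) 25 = -3425 + 3000 \sqrt{3}$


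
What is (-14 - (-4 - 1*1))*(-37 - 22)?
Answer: 531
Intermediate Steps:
(-14 - (-4 - 1*1))*(-37 - 22) = (-14 - (-4 - 1))*(-59) = (-14 - 1*(-5))*(-59) = (-14 + 5)*(-59) = -9*(-59) = 531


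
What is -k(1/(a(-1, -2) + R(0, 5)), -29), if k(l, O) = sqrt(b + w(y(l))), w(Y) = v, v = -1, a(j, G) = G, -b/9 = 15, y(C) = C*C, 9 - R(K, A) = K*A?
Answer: -2*I*sqrt(34) ≈ -11.662*I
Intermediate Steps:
R(K, A) = 9 - A*K (R(K, A) = 9 - K*A = 9 - A*K)
y(C) = C**2
b = -135 (b = -9*15 = -135)
w(Y) = -1
k(l, O) = 2*I*sqrt(34) (k(l, O) = sqrt(-135 - 1) = sqrt(-136) = 2*I*sqrt(34))
-k(1/(a(-1, -2) + R(0, 5)), -29) = -2*I*sqrt(34)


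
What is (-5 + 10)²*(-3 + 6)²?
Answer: 225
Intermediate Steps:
(-5 + 10)²*(-3 + 6)² = 5²*3² = 25*9 = 225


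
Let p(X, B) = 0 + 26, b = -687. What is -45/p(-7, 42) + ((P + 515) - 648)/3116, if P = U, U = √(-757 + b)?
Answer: -3781/2132 + I/82 ≈ -1.7735 + 0.012195*I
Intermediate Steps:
p(X, B) = 26
U = 38*I (U = √(-757 - 687) = √(-1444) = 38*I ≈ 38.0*I)
P = 38*I ≈ 38.0*I
-45/p(-7, 42) + ((P + 515) - 648)/3116 = -45/26 + ((38*I + 515) - 648)/3116 = -45*1/26 + ((515 + 38*I) - 648)*(1/3116) = -45/26 + (-133 + 38*I)*(1/3116) = -45/26 + (-7/164 + I/82) = -3781/2132 + I/82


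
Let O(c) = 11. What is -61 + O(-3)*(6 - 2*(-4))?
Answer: 93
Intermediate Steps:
-61 + O(-3)*(6 - 2*(-4)) = -61 + 11*(6 - 2*(-4)) = -61 + 11*(6 + 8) = -61 + 11*14 = -61 + 154 = 93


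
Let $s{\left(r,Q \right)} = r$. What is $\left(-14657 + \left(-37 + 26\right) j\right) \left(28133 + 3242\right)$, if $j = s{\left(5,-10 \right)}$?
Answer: $-461589000$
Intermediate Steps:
$j = 5$
$\left(-14657 + \left(-37 + 26\right) j\right) \left(28133 + 3242\right) = \left(-14657 + \left(-37 + 26\right) 5\right) \left(28133 + 3242\right) = \left(-14657 - 55\right) 31375 = \left(-14712\right) 31375 = -461589000$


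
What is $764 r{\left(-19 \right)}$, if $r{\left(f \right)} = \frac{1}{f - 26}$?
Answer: $- \frac{764}{45} \approx -16.978$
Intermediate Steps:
$r{\left(f \right)} = \frac{1}{-26 + f}$
$764 r{\left(-19 \right)} = \frac{764}{-26 - 19} = \frac{764}{-45} = 764 \left(- \frac{1}{45}\right) = - \frac{764}{45}$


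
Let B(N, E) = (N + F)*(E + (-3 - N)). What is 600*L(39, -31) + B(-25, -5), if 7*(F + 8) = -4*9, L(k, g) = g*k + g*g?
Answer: -1046139/7 ≈ -1.4945e+5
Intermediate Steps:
L(k, g) = g**2 + g*k (L(k, g) = g*k + g**2 = g**2 + g*k)
F = -92/7 (F = -8 + (-4*9)/7 = -8 + (1/7)*(-36) = -8 - 36/7 = -92/7 ≈ -13.143)
B(N, E) = (-92/7 + N)*(-3 + E - N) (B(N, E) = (N - 92/7)*(E + (-3 - N)) = (-92/7 + N)*(-3 + E - N))
600*L(39, -31) + B(-25, -5) = 600*(-31*(-31 + 39)) + (276/7 - 1*(-25)**2 - 92/7*(-5) + (71/7)*(-25) - 5*(-25)) = 600*(-31*8) + (276/7 - 1*625 + 460/7 - 1775/7 + 125) = 600*(-248) + (276/7 - 625 + 460/7 - 1775/7 + 125) = -148800 - 4539/7 = -1046139/7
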